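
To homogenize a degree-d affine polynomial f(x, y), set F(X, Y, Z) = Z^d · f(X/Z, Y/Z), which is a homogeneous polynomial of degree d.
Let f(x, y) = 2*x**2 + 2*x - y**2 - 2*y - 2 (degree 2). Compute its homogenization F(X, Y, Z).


F(X, Y, Z) = 2*X**2 + 2*X*Z - Y**2 - 2*Y*Z - 2*Z**2

deg(f) = 2.
Substitute x = X/Z, y = Y/Z into f, then multiply by Z^2.
  monomial 2·x^2·y^0 ↦ 2·X^2·Y^0·Z^0.
  monomial 2·x^1·y^0 ↦ 2·X^1·Y^0·Z^1.
  monomial -1·x^0·y^2 ↦ -1·X^0·Y^2·Z^0.
  monomial -2·x^0·y^1 ↦ -2·X^0·Y^1·Z^1.
  monomial -2·x^0·y^0 ↦ -2·X^0·Y^0·Z^2.
Collecting: F(X, Y, Z) = 2*X**2 + 2*X*Z - Y**2 - 2*Y*Z - 2*Z**2.


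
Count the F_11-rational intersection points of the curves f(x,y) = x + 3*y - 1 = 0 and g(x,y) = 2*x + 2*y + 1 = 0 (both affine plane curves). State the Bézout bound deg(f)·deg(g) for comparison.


Common zeros: {(7, 9)}; count = 1; Bézout bound = 1.

deg(f) = 1, deg(g) = 1, so Bézout bound = 1.
Scan x ∈ F_11. For each x, list the y ∈ F_11 with f(x, y) ≡ 0 and those with g(x, y) ≡ 0 (mod 11); the common zeros in that column are the intersection.
  x = 0: f ≡ 0 at y ∈ {4}; g ≡ 0 at y ∈ {5}; common: ∅.
  x = 1: f ≡ 0 at y ∈ {0}; g ≡ 0 at y ∈ {4}; common: ∅.
  x = 2: f ≡ 0 at y ∈ {7}; g ≡ 0 at y ∈ {3}; common: ∅.
  x = 3: f ≡ 0 at y ∈ {3}; g ≡ 0 at y ∈ {2}; common: ∅.
  x = 4: f ≡ 0 at y ∈ {10}; g ≡ 0 at y ∈ {1}; common: ∅.
  x = 5: f ≡ 0 at y ∈ {6}; g ≡ 0 at y ∈ {0}; common: ∅.
  x = 6: f ≡ 0 at y ∈ {2}; g ≡ 0 at y ∈ {10}; common: ∅.
  x = 7: f ≡ 0 at y ∈ {9}; g ≡ 0 at y ∈ {9}; common: {9}.
  x = 8: f ≡ 0 at y ∈ {5}; g ≡ 0 at y ∈ {8}; common: ∅.
  x = 9: f ≡ 0 at y ∈ {1}; g ≡ 0 at y ∈ {7}; common: ∅.
  x = 10: f ≡ 0 at y ∈ {8}; g ≡ 0 at y ∈ {6}; common: ∅.
Collecting: common zeros = {(7, 9)}, so the count is 1.
Comparison with the Bézout bound: 1 ≤ 1 = deg(f)·deg(g), as expected for curves with no common component (the bound is attained).


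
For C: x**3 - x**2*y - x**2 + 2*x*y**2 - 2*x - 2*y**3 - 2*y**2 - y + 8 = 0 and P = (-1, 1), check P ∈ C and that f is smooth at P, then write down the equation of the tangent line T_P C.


Tangent line at P: 7*x - 16*y + 23 = 0.

Step 1: f(-1, 1) = 0, so P lies on C.
Step 2: partial derivatives
  f_x(x, y) = 3*x**2 - 2*x*y - 2*x + 2*y**2 - 2, f_y(x, y) = -x**2 + 4*x*y - 6*y**2 - 4*y - 1.
  f_x(P) = 7, f_y(P) = -16 (gradient nonzero, so P is smooth).
Step 3: tangent line at P: 7·(x − -1) + -16·(y − 1) = 0.
Expanding: 7*x - 16*y + 23 = 0.


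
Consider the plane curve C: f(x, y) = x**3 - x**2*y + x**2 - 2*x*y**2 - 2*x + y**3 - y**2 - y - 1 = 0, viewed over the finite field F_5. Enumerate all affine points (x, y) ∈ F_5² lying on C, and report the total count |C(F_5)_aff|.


Affine F_5-points: {(1, 1), (2, 2)}; count = 2.

For each of the 25 pairs (x, y) ∈ F_5², evaluate f(x, y) mod 5. Record the zeros.
  x = 0: [0↦4, 1↦3, 2↦1, 3↦4, 4↦3]  zeros at y ∈ ∅
  x = 1: [0↦4, 1↦0, 2↦1, 3↦3, 4↦2]  zeros at y ∈ {1}
  x = 2: [0↦2, 1↦3, 2↦0, 3↦4, 4↦1]  zeros at y ∈ {2}
  x = 3: [0↦4, 1↦3, 2↦4, 3↦3, 4↦1]  zeros at y ∈ ∅
  x = 4: [0↦1, 1↦1, 2↦4, 3↦1, 4↦3]  zeros at y ∈ ∅
Collecting zeros: affine points = {(1, 1), (2, 2)}.
Total count |C(F_5)_aff| = 2.


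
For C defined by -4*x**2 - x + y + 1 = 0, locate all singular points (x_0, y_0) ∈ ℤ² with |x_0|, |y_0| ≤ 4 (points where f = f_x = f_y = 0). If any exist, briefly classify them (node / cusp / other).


No singular points in the scanned grid; C is smooth there.

Compute partial derivatives:
  f_x = -8*x - 1.
  f_y = 1.
f_y = 1 is a nonzero constant, so f_y never vanishes: no point (x, y) can satisfy f = f_x = f_y = 0. In particular no (x, y) ∈ {−4, ..., 4}² is singular; the curve is smooth.


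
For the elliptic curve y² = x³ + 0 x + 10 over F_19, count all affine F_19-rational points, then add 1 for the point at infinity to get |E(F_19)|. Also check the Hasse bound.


Affine points = {(1, 7), (1, 12), (4, 6), (4, 13), (6, 6), (6, 13), (7, 7), (7, 12), (8, 3), (8, 16), (9, 6), (9, 13), (11, 7), (11, 12), (12, 3), (12, 16), (18, 3), (18, 16)}; affine count = 18; |E(F_19)| = 19.

Discriminant check: Δ ∝ 4a³ + 27b² = 4·0³ + 27·10² = 4·0 + 27·100 ≡ 2 (mod 19). Nonzero ⇒ E is nonsingular.
For each x ∈ F_19, compute rhs = x³ + 0·x + 10 mod 19, then count y ∈ F_19 with y² ≡ rhs.
  x = 0: rhs = 10, matching y values: none (0 points).
  x = 1: rhs = 11, matching y values: 7, 12 (2 points).
  x = 2: rhs = 18, matching y values: none (0 points).
  x = 3: rhs = 18, matching y values: none (0 points).
  x = 4: rhs = 17, matching y values: 6, 13 (2 points).
  x = 5: rhs = 2, matching y values: none (0 points).
  x = 6: rhs = 17, matching y values: 6, 13 (2 points).
  x = 7: rhs = 11, matching y values: 7, 12 (2 points).
  x = 8: rhs = 9, matching y values: 3, 16 (2 points).
  x = 9: rhs = 17, matching y values: 6, 13 (2 points).
  x = 10: rhs = 3, matching y values: none (0 points).
  x = 11: rhs = 11, matching y values: 7, 12 (2 points).
  x = 12: rhs = 9, matching y values: 3, 16 (2 points).
  x = 13: rhs = 3, matching y values: none (0 points).
  x = 14: rhs = 18, matching y values: none (0 points).
  x = 15: rhs = 3, matching y values: none (0 points).
  x = 16: rhs = 2, matching y values: none (0 points).
  x = 17: rhs = 2, matching y values: none (0 points).
  x = 18: rhs = 9, matching y values: 3, 16 (2 points).
Total affine count: 18.
Full point count |E(F_19)| = 18 + 1 = 19.
Hasse bound: |19 − (19+1)| = |-1| = 1 ≤ 2√19 ≈ 8.7178 ✓.


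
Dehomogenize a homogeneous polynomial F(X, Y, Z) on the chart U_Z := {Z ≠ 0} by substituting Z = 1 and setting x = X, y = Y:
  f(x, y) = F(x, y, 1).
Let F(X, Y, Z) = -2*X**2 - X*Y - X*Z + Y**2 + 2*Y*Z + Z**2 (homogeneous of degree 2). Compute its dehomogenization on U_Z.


f(x, y) = -2*x**2 - x*y - x + y**2 + 2*y + 1

On U_Z we set Z = 1. Each monomial c·X^i·Y^j·Z^k in F becomes c·x^i·y^j·1^k = c·x^i·y^j.
Substituting Z = 1: F(X, Y, 1) = -2*x**2 - x*y - x + y**2 + 2*y + 1.
Note: deg(f) ≤ deg(F) = 2; strict inequality happens when F is divisible by Z (lost terms).


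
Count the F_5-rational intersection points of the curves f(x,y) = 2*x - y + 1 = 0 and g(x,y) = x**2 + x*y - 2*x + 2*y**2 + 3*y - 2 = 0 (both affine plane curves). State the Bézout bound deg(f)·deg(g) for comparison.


Common zeros: ∅; count = 0; Bézout bound = 2.

deg(f) = 1, deg(g) = 2, so Bézout bound = 2.
Scan x ∈ F_5. For each x, list the y ∈ F_5 with f(x, y) ≡ 0 and those with g(x, y) ≡ 0 (mod 5); the common zeros in that column are the intersection.
  x = 0: f ≡ 0 at y ∈ {1}; g ≡ 0 at y ∈ {3}; common: ∅.
  x = 1: f ≡ 0 at y ∈ {3}; g ≡ 0 at y ∈ {4}; common: ∅.
  x = 2: f ≡ 0 at y ∈ {0}; g ≡ 0 at y ∈ {1, 4}; common: ∅.
  x = 3: f ≡ 0 at y ∈ {2}; g ≡ 0 at y ∈ ∅; common: ∅.
  x = 4: f ≡ 0 at y ∈ {4}; g ≡ 0 at y ∈ {1, 3}; common: ∅.
Collecting: common zeros = ∅, so the count is 0.
Comparison with the Bézout bound: 0 ≤ 2 = deg(f)·deg(g), as expected for curves with no common component (the affine F_5-count falls short of the bound because intersections may lie at infinity, over extension fields, or carry multiplicity).


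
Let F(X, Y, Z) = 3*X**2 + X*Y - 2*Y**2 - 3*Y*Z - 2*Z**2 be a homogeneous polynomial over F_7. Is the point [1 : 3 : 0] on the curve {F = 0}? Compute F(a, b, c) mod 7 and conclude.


F(1,3,0) ≡ 2 (mod 7); P is NOT on the curve.

Evaluate F(1, 3, 0) term-by-term (mod 7).
  3*X**2 ↦ 3·1·1·1 = 3
  X*Y ↦ 1·1·3·1 = 3
  -2*Y**2 ↦ -2·1·9·1 = -18
  -3*Y*Z ↦ -3·1·3·0 = 0
  -2*Z**2 ↦ -2·1·1·0 = 0
Sum: F(1, 3, 0) = (3) + (3) + (-18) + (0) + (0) = -12.
Reducing mod 7: -12 ≡ 2 (mod 7).
Since F(a, b, c) ≡ 2 ≠ 0 (mod 7), P does NOT lie on the curve.


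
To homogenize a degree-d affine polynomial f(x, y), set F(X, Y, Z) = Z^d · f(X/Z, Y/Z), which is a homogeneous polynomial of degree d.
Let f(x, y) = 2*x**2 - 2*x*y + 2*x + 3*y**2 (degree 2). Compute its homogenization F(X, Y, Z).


F(X, Y, Z) = 2*X**2 - 2*X*Y + 2*X*Z + 3*Y**2

deg(f) = 2.
Substitute x = X/Z, y = Y/Z into f, then multiply by Z^2.
  monomial 2·x^2·y^0 ↦ 2·X^2·Y^0·Z^0.
  monomial -2·x^1·y^1 ↦ -2·X^1·Y^1·Z^0.
  monomial 2·x^1·y^0 ↦ 2·X^1·Y^0·Z^1.
  monomial 3·x^0·y^2 ↦ 3·X^0·Y^2·Z^0.
Collecting: F(X, Y, Z) = 2*X**2 - 2*X*Y + 2*X*Z + 3*Y**2.


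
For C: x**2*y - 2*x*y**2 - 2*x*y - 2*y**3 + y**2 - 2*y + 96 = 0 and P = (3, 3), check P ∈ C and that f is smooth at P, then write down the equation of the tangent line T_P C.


Tangent line at P: -6*x - 83*y + 267 = 0.

Step 1: f(3, 3) = 0, so P lies on C.
Step 2: partial derivatives
  f_x(x, y) = 2*x*y - 2*y**2 - 2*y, f_y(x, y) = x**2 - 4*x*y - 2*x - 6*y**2 + 2*y - 2.
  f_x(P) = -6, f_y(P) = -83 (gradient nonzero, so P is smooth).
Step 3: tangent line at P: -6·(x − 3) + -83·(y − 3) = 0.
Expanding: -6*x - 83*y + 267 = 0.


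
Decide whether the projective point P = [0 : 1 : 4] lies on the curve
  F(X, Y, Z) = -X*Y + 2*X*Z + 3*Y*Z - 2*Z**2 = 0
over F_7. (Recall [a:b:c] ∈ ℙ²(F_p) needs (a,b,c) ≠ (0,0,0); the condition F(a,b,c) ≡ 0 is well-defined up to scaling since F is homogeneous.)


F(0,1,4) ≡ 1 (mod 7); P is NOT on the curve.

Evaluate F(0, 1, 4) term-by-term (mod 7).
  -X*Y ↦ -1·0·1·1 = 0
  2*X*Z ↦ 2·0·1·4 = 0
  3*Y*Z ↦ 3·1·1·4 = 12
  -2*Z**2 ↦ -2·1·1·16 = -32
Sum: F(0, 1, 4) = (0) + (0) + (12) + (-32) = -20.
Reducing mod 7: -20 ≡ 1 (mod 7).
Since F(a, b, c) ≡ 1 ≠ 0 (mod 7), P does NOT lie on the curve.


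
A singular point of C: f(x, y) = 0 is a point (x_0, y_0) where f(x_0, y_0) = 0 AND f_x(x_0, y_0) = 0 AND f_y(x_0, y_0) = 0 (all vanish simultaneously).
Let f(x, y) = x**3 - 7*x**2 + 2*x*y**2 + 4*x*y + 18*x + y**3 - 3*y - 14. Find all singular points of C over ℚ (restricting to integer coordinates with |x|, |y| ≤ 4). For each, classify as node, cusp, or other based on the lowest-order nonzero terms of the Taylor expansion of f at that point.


Singular points: {(2, -1)}; classification: node.

Compute partial derivatives:
  f_x = 3*x**2 - 14*x + 2*y**2 + 4*y + 18.
  f_y = 4*x*y + 4*x + 3*y**2 - 3.
Scan x_0 ∈ {−4, ..., 4}. For each x_0, f_y(x_0, y) is a polynomial in y; find its integer roots y ∈ {−4, ..., 4}, then test f_x and f at those candidates.
  x = -4: f_y(-4, y) = 3*y**2 - 16*y - 19; vanishes at y ∈ {-1}. (-4, -1): f_x = 120 ≠ 0.
  x = -3: f_y(-3, y) = 3*y**2 - 12*y - 15; vanishes at y ∈ {-1}. (-3, -1): f_x = 85 ≠ 0.
  x = -2: f_y(-2, y) = 3*y**2 - 8*y - 11; vanishes at y ∈ {-1}. (-2, -1): f_x = 56 ≠ 0.
  x = -1: f_y(-1, y) = 3*y**2 - 4*y - 7; vanishes at y ∈ {-1}. (-1, -1): f_x = 33 ≠ 0.
  x = 0: f_y(0, y) = 3*y**2 - 3; vanishes at y ∈ {-1, 1}. (0, -1): f_x = 16 ≠ 0; (0, 1): f_x = 24 ≠ 0.
  x = 1: f_y(1, y) = 3*y**2 + 4*y + 1; vanishes at y ∈ {-1}. (1, -1): f_x = 5 ≠ 0.
  x = 2: f_y(2, y) = 3*y**2 + 8*y + 5; vanishes at y ∈ {-1}. (2, -1): f_x = 0, f = 0 — SINGULAR.
  x = 3: f_y(3, y) = 3*y**2 + 12*y + 9; vanishes at y ∈ {-3, -1}. (3, -3): f_x = 9 ≠ 0; (3, -1): f_x = 1 ≠ 0.
  x = 4: f_y(4, y) = 3*y**2 + 16*y + 13; vanishes at y ∈ {-1}. (4, -1): f_x = 8 ≠ 0.
Only singular point on the grid: (2, -1).
Classify: substitute x = 2 + u, y = -1 + v and expand: f = u**3 - u**2 + 2*u*v**2 + v**3 + v**2.
No constant or linear terms (consistent with a singular point). Quadratic part: -u**2 + v**2. Cubic part: u**3 + 2*u*v**2 + v**3.
The quadratic part v**2 - u**2 = (v − u)(v + u) splits into two distinct linear factors, so there are two distinct tangent lines y − -1 = ±(x − 2) — this is a node (ordinary double point).
Classification: node.


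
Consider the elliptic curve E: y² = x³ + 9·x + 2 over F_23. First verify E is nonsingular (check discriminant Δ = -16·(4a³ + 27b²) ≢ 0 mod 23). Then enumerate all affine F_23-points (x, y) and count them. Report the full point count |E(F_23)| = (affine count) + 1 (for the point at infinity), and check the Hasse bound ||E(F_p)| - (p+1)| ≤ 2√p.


Affine points = {(0, 5), (0, 18), (1, 9), (1, 14), (11, 11), (11, 12), (13, 4), (13, 19), (15, 4), (15, 19), (17, 10), (17, 13), (18, 4), (18, 19)}; affine count = 14; |E(F_23)| = 15.

Discriminant check: Δ ∝ 4a³ + 27b² = 4·9³ + 27·2² = 4·729 + 27·4 ≡ 11 (mod 23). Nonzero ⇒ E is nonsingular.
For each x ∈ F_23, compute rhs = x³ + 9·x + 2 mod 23, then count y ∈ F_23 with y² ≡ rhs.
  x = 0: rhs = 2, matching y values: 5, 18 (2 points).
  x = 1: rhs = 12, matching y values: 9, 14 (2 points).
  x = 2: rhs = 5, matching y values: none (0 points).
  x = 3: rhs = 10, matching y values: none (0 points).
  x = 4: rhs = 10, matching y values: none (0 points).
  x = 5: rhs = 11, matching y values: none (0 points).
  x = 6: rhs = 19, matching y values: none (0 points).
  x = 7: rhs = 17, matching y values: none (0 points).
  x = 8: rhs = 11, matching y values: none (0 points).
  x = 9: rhs = 7, matching y values: none (0 points).
  x = 10: rhs = 11, matching y values: none (0 points).
  x = 11: rhs = 6, matching y values: 11, 12 (2 points).
  x = 12: rhs = 21, matching y values: none (0 points).
  x = 13: rhs = 16, matching y values: 4, 19 (2 points).
  x = 14: rhs = 20, matching y values: none (0 points).
  x = 15: rhs = 16, matching y values: 4, 19 (2 points).
  x = 16: rhs = 10, matching y values: none (0 points).
  x = 17: rhs = 8, matching y values: 10, 13 (2 points).
  x = 18: rhs = 16, matching y values: 4, 19 (2 points).
  x = 19: rhs = 17, matching y values: none (0 points).
  x = 20: rhs = 17, matching y values: none (0 points).
  x = 21: rhs = 22, matching y values: none (0 points).
  x = 22: rhs = 15, matching y values: none (0 points).
Total affine count: 14.
Full point count |E(F_23)| = 14 + 1 = 15.
Hasse bound: |15 − (23+1)| = |-9| = 9 ≤ 2√23 ≈ 9.5917 ✓.


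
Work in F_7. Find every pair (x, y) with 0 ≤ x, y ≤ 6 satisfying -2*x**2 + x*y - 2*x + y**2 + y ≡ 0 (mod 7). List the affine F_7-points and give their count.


Affine F_7-points: {(0, 0), (0, 6), (2, 5), (2, 6), (3, 5), (6, 0)}; count = 6.

For each of the 49 pairs (x, y) ∈ F_7², evaluate f(x, y) mod 7. Record the zeros.
  x = 0: [0↦0, 1↦2, 2↦6, 3↦5, 4↦6, 5↦2, 6↦0]  zeros at y ∈ {0, 6}
  x = 1: [0↦3, 1↦6, 2↦4, 3↦4, 4↦6, 5↦3, 6↦2]  zeros at y ∈ ∅
  x = 2: [0↦2, 1↦6, 2↦5, 3↦6, 4↦2, 5↦0, 6↦0]  zeros at y ∈ {5, 6}
  x = 3: [0↦4, 1↦2, 2↦2, 3↦4, 4↦1, 5↦0, 6↦1]  zeros at y ∈ {5}
  x = 4: [0↦2, 1↦1, 2↦2, 3↦5, 4↦3, 5↦3, 6↦5]  zeros at y ∈ ∅
  x = 5: [0↦3, 1↦3, 2↦5, 3↦2, 4↦1, 5↦2, 6↦5]  zeros at y ∈ ∅
  x = 6: [0↦0, 1↦1, 2↦4, 3↦2, 4↦2, 5↦4, 6↦1]  zeros at y ∈ {0}
Collecting zeros: affine points = {(0, 0), (0, 6), (2, 5), (2, 6), (3, 5), (6, 0)}.
Total count |C(F_7)_aff| = 6.


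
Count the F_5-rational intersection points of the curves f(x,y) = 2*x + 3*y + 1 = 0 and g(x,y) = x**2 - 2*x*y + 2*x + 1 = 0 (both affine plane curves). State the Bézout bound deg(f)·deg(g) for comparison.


Common zeros: {(3, 1)}; count = 1; Bézout bound = 2.

deg(f) = 1, deg(g) = 2, so Bézout bound = 2.
Scan x ∈ F_5. For each x, list the y ∈ F_5 with f(x, y) ≡ 0 and those with g(x, y) ≡ 0 (mod 5); the common zeros in that column are the intersection.
  x = 0: f ≡ 0 at y ∈ {3}; g ≡ 0 at y ∈ ∅; common: ∅.
  x = 1: f ≡ 0 at y ∈ {4}; g ≡ 0 at y ∈ {2}; common: ∅.
  x = 2: f ≡ 0 at y ∈ {0}; g ≡ 0 at y ∈ {1}; common: ∅.
  x = 3: f ≡ 0 at y ∈ {1}; g ≡ 0 at y ∈ {1}; common: {1}.
  x = 4: f ≡ 0 at y ∈ {2}; g ≡ 0 at y ∈ {0}; common: ∅.
Collecting: common zeros = {(3, 1)}, so the count is 1.
Comparison with the Bézout bound: 1 ≤ 2 = deg(f)·deg(g), as expected for curves with no common component (the affine F_5-count falls short of the bound because intersections may lie at infinity, over extension fields, or carry multiplicity).


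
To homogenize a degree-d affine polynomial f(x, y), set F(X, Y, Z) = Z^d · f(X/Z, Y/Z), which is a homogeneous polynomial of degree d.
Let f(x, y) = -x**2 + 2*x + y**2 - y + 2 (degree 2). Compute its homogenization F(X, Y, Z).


F(X, Y, Z) = -X**2 + 2*X*Z + Y**2 - Y*Z + 2*Z**2

deg(f) = 2.
Substitute x = X/Z, y = Y/Z into f, then multiply by Z^2.
  monomial -1·x^2·y^0 ↦ -1·X^2·Y^0·Z^0.
  monomial 2·x^1·y^0 ↦ 2·X^1·Y^0·Z^1.
  monomial 1·x^0·y^2 ↦ 1·X^0·Y^2·Z^0.
  monomial -1·x^0·y^1 ↦ -1·X^0·Y^1·Z^1.
  monomial 2·x^0·y^0 ↦ 2·X^0·Y^0·Z^2.
Collecting: F(X, Y, Z) = -X**2 + 2*X*Z + Y**2 - Y*Z + 2*Z**2.


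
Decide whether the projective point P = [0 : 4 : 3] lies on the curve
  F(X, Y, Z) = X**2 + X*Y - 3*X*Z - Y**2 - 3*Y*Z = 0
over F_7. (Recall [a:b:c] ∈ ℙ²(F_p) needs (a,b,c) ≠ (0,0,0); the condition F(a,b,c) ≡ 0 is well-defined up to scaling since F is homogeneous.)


F(0,4,3) ≡ 4 (mod 7); P is NOT on the curve.

Evaluate F(0, 4, 3) term-by-term (mod 7).
  X**2 ↦ 1·0·1·1 = 0
  X*Y ↦ 1·0·4·1 = 0
  -3*X*Z ↦ -3·0·1·3 = 0
  -Y**2 ↦ -1·1·16·1 = -16
  -3*Y*Z ↦ -3·1·4·3 = -36
Sum: F(0, 4, 3) = (0) + (0) + (0) + (-16) + (-36) = -52.
Reducing mod 7: -52 ≡ 4 (mod 7).
Since F(a, b, c) ≡ 4 ≠ 0 (mod 7), P does NOT lie on the curve.


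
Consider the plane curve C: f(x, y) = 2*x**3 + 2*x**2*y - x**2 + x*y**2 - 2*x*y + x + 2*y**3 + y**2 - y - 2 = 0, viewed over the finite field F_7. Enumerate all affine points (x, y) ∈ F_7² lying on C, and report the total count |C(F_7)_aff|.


Affine F_7-points: {(0, 1), (1, 0), (3, 1), (4, 2), (6, 5)}; count = 5.

For each of the 49 pairs (x, y) ∈ F_7², evaluate f(x, y) mod 7. Record the zeros.
  x = 0: [0↦5, 1↦0, 2↦2, 3↦2, 4↦5, 5↦2, 6↦5]  zeros at y ∈ {1}
  x = 1: [0↦0, 1↦3, 2↦1, 3↦6, 4↦2, 5↦1, 6↦1]  zeros at y ∈ {0}
  x = 2: [0↦5, 1↦6, 2↦4, 3↦4, 4↦4, 5↦2, 6↦3]  zeros at y ∈ ∅
  x = 3: [0↦4, 1↦0, 2↦2, 3↦1, 4↦2, 5↦3, 6↦2]  zeros at y ∈ {1}
  x = 4: [0↦2, 1↦4, 2↦0, 3↦2, 4↦1, 5↦2, 6↦3]  zeros at y ∈ {2}
  x = 5: [0↦4, 1↦2, 2↦3, 3↦5, 4↦6, 5↦4, 6↦4]  zeros at y ∈ ∅
  x = 6: [0↦1, 1↦6, 2↦2, 3↦1, 4↦1, 5↦0, 6↦3]  zeros at y ∈ {5}
Collecting zeros: affine points = {(0, 1), (1, 0), (3, 1), (4, 2), (6, 5)}.
Total count |C(F_7)_aff| = 5.


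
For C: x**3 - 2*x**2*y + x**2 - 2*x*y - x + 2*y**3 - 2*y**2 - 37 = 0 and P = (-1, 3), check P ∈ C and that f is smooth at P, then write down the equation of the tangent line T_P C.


Tangent line at P: 6*x + 42*y - 120 = 0.

Step 1: f(-1, 3) = 0, so P lies on C.
Step 2: partial derivatives
  f_x(x, y) = 3*x**2 - 4*x*y + 2*x - 2*y - 1, f_y(x, y) = -2*x**2 - 2*x + 6*y**2 - 4*y.
  f_x(P) = 6, f_y(P) = 42 (gradient nonzero, so P is smooth).
Step 3: tangent line at P: 6·(x − -1) + 42·(y − 3) = 0.
Expanding: 6*x + 42*y - 120 = 0.


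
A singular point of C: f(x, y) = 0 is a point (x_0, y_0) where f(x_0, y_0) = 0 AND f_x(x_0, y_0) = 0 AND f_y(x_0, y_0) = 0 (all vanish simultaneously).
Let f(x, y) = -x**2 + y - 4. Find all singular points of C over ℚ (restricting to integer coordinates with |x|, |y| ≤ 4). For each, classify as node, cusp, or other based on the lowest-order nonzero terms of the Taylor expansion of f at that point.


No singular points in the scanned grid; C is smooth there.

Compute partial derivatives:
  f_x = -2*x.
  f_y = 1.
f_y = 1 is a nonzero constant, so f_y never vanishes: no point (x, y) can satisfy f = f_x = f_y = 0. In particular no (x, y) ∈ {−4, ..., 4}² is singular; the curve is smooth.


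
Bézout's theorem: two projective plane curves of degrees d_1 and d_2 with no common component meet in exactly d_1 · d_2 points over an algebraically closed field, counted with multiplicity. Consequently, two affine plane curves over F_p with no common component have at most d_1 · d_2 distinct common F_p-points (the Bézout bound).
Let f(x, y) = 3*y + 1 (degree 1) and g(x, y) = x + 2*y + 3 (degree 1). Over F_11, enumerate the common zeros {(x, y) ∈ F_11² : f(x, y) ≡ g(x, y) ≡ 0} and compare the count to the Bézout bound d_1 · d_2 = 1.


Common zeros: {(5, 7)}; count = 1; Bézout bound = 1.

deg(f) = 1, deg(g) = 1, so Bézout bound = 1.
Scan x ∈ F_11. For each x, list the y ∈ F_11 with f(x, y) ≡ 0 and those with g(x, y) ≡ 0 (mod 11); the common zeros in that column are the intersection.
  x = 0: f ≡ 0 at y ∈ {7}; g ≡ 0 at y ∈ {4}; common: ∅.
  x = 1: f ≡ 0 at y ∈ {7}; g ≡ 0 at y ∈ {9}; common: ∅.
  x = 2: f ≡ 0 at y ∈ {7}; g ≡ 0 at y ∈ {3}; common: ∅.
  x = 3: f ≡ 0 at y ∈ {7}; g ≡ 0 at y ∈ {8}; common: ∅.
  x = 4: f ≡ 0 at y ∈ {7}; g ≡ 0 at y ∈ {2}; common: ∅.
  x = 5: f ≡ 0 at y ∈ {7}; g ≡ 0 at y ∈ {7}; common: {7}.
  x = 6: f ≡ 0 at y ∈ {7}; g ≡ 0 at y ∈ {1}; common: ∅.
  x = 7: f ≡ 0 at y ∈ {7}; g ≡ 0 at y ∈ {6}; common: ∅.
  x = 8: f ≡ 0 at y ∈ {7}; g ≡ 0 at y ∈ {0}; common: ∅.
  x = 9: f ≡ 0 at y ∈ {7}; g ≡ 0 at y ∈ {5}; common: ∅.
  x = 10: f ≡ 0 at y ∈ {7}; g ≡ 0 at y ∈ {10}; common: ∅.
Collecting: common zeros = {(5, 7)}, so the count is 1.
Comparison with the Bézout bound: 1 ≤ 1 = deg(f)·deg(g), as expected for curves with no common component (the bound is attained).


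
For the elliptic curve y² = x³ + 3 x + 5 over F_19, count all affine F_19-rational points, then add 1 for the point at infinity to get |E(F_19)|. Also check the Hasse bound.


Affine points = {(0, 9), (0, 10), (1, 3), (1, 16), (2, 0), (4, 9), (4, 10), (6, 7), (6, 12), (8, 3), (8, 16), (9, 1), (9, 18), (10, 3), (10, 16), (11, 1), (11, 18), (14, 6), (14, 13), (15, 9), (15, 10), (16, 8), (16, 11), (18, 1), (18, 18)}; affine count = 25; |E(F_19)| = 26.

Discriminant check: Δ ∝ 4a³ + 27b² = 4·3³ + 27·5² = 4·27 + 27·25 ≡ 4 (mod 19). Nonzero ⇒ E is nonsingular.
For each x ∈ F_19, compute rhs = x³ + 3·x + 5 mod 19, then count y ∈ F_19 with y² ≡ rhs.
  x = 0: rhs = 5, matching y values: 9, 10 (2 points).
  x = 1: rhs = 9, matching y values: 3, 16 (2 points).
  x = 2: rhs = 0, matching y values: 0 (1 points).
  x = 3: rhs = 3, matching y values: none (0 points).
  x = 4: rhs = 5, matching y values: 9, 10 (2 points).
  x = 5: rhs = 12, matching y values: none (0 points).
  x = 6: rhs = 11, matching y values: 7, 12 (2 points).
  x = 7: rhs = 8, matching y values: none (0 points).
  x = 8: rhs = 9, matching y values: 3, 16 (2 points).
  x = 9: rhs = 1, matching y values: 1, 18 (2 points).
  x = 10: rhs = 9, matching y values: 3, 16 (2 points).
  x = 11: rhs = 1, matching y values: 1, 18 (2 points).
  x = 12: rhs = 2, matching y values: none (0 points).
  x = 13: rhs = 18, matching y values: none (0 points).
  x = 14: rhs = 17, matching y values: 6, 13 (2 points).
  x = 15: rhs = 5, matching y values: 9, 10 (2 points).
  x = 16: rhs = 7, matching y values: 8, 11 (2 points).
  x = 17: rhs = 10, matching y values: none (0 points).
  x = 18: rhs = 1, matching y values: 1, 18 (2 points).
Total affine count: 25.
Full point count |E(F_19)| = 25 + 1 = 26.
Hasse bound: |26 − (19+1)| = |6| = 6 ≤ 2√19 ≈ 8.7178 ✓.


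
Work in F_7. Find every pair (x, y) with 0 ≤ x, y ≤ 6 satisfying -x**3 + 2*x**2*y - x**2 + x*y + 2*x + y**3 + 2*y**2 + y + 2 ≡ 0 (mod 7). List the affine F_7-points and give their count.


Affine F_7-points: {(0, 5), (2, 5), (3, 0), (3, 6), (4, 0), (5, 4), (6, 0)}; count = 7.

For each of the 49 pairs (x, y) ∈ F_7², evaluate f(x, y) mod 7. Record the zeros.
  x = 0: [0↦2, 1↦6, 2↦6, 3↦1, 4↦4, 5↦0, 6↦2]  zeros at y ∈ {5}
  x = 1: [0↦2, 1↦2, 2↦5, 3↦3, 4↦2, 5↦1, 6↦6]  zeros at y ∈ ∅
  x = 2: [0↦1, 1↦1, 2↦4, 3↦2, 4↦1, 5↦0, 6↦5]  zeros at y ∈ {5}
  x = 3: [0↦0, 1↦4, 2↦4, 3↦6, 4↦2, 5↦5, 6↦0]  zeros at y ∈ {0, 6}
  x = 4: [0↦0, 1↦5, 2↦6, 3↦2, 4↦6, 5↦3, 6↦6]  zeros at y ∈ {0}
  x = 5: [0↦2, 1↦5, 2↦4, 3↦5, 4↦0, 5↦2, 6↦3]  zeros at y ∈ {4}
  x = 6: [0↦0, 1↦5, 2↦6, 3↦2, 4↦6, 5↦3, 6↦6]  zeros at y ∈ {0}
Collecting zeros: affine points = {(0, 5), (2, 5), (3, 0), (3, 6), (4, 0), (5, 4), (6, 0)}.
Total count |C(F_7)_aff| = 7.


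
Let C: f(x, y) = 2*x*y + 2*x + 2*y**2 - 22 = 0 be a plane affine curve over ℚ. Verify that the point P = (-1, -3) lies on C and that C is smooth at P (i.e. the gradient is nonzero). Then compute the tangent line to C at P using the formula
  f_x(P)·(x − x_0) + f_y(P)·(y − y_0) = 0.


Tangent line at P: -4*x - 14*y - 46 = 0.

Step 1: f(-1, -3) = 0, so P lies on C.
Step 2: partial derivatives
  f_x(x, y) = 2*y + 2, f_y(x, y) = 2*x + 4*y.
  f_x(P) = -4, f_y(P) = -14 (gradient nonzero, so P is smooth).
Step 3: tangent line at P: -4·(x − -1) + -14·(y − -3) = 0.
Expanding: -4*x - 14*y - 46 = 0.


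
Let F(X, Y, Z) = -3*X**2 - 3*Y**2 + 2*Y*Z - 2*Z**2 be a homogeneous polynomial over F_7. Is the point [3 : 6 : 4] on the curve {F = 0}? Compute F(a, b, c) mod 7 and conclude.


F(3,6,4) ≡ 0 (mod 7); P is on the curve.

Evaluate F(3, 6, 4) term-by-term (mod 7).
  -3*X**2 ↦ -3·9·1·1 = -27
  -3*Y**2 ↦ -3·1·36·1 = -108
  2*Y*Z ↦ 2·1·6·4 = 48
  -2*Z**2 ↦ -2·1·1·16 = -32
Sum: F(3, 6, 4) = (-27) + (-108) + (48) + (-32) = -119.
Reducing mod 7: -119 ≡ 0 (mod 7).
Since F(a, b, c) ≡ 0 (mod 7), P lies on the curve.


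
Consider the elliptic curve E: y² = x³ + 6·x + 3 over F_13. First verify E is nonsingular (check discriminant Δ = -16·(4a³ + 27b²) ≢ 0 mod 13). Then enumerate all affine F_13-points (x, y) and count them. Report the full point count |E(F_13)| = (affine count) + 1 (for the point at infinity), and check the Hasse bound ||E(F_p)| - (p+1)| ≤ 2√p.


Affine points = {(0, 4), (0, 9), (1, 6), (1, 7), (2, 6), (2, 7), (3, 3), (3, 10), (4, 0), (8, 2), (8, 11), (10, 6), (10, 7), (11, 3), (11, 10), (12, 3), (12, 10)}; affine count = 17; |E(F_13)| = 18.

Discriminant check: Δ ∝ 4a³ + 27b² = 4·6³ + 27·3² = 4·216 + 27·9 ≡ 2 (mod 13). Nonzero ⇒ E is nonsingular.
For each x ∈ F_13, compute rhs = x³ + 6·x + 3 mod 13, then count y ∈ F_13 with y² ≡ rhs.
  x = 0: rhs = 3, matching y values: 4, 9 (2 points).
  x = 1: rhs = 10, matching y values: 6, 7 (2 points).
  x = 2: rhs = 10, matching y values: 6, 7 (2 points).
  x = 3: rhs = 9, matching y values: 3, 10 (2 points).
  x = 4: rhs = 0, matching y values: 0 (1 points).
  x = 5: rhs = 2, matching y values: none (0 points).
  x = 6: rhs = 8, matching y values: none (0 points).
  x = 7: rhs = 11, matching y values: none (0 points).
  x = 8: rhs = 4, matching y values: 2, 11 (2 points).
  x = 9: rhs = 6, matching y values: none (0 points).
  x = 10: rhs = 10, matching y values: 6, 7 (2 points).
  x = 11: rhs = 9, matching y values: 3, 10 (2 points).
  x = 12: rhs = 9, matching y values: 3, 10 (2 points).
Total affine count: 17.
Full point count |E(F_13)| = 17 + 1 = 18.
Hasse bound: |18 − (13+1)| = |4| = 4 ≤ 2√13 ≈ 7.2111 ✓.


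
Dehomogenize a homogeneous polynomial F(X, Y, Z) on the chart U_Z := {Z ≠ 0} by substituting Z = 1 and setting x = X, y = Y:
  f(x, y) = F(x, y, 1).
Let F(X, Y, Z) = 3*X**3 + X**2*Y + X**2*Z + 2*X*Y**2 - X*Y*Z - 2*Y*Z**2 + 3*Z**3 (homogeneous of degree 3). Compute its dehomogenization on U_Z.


f(x, y) = 3*x**3 + x**2*y + x**2 + 2*x*y**2 - x*y - 2*y + 3

On U_Z we set Z = 1. Each monomial c·X^i·Y^j·Z^k in F becomes c·x^i·y^j·1^k = c·x^i·y^j.
Substituting Z = 1: F(X, Y, 1) = 3*x**3 + x**2*y + x**2 + 2*x*y**2 - x*y - 2*y + 3.
Note: deg(f) ≤ deg(F) = 3; strict inequality happens when F is divisible by Z (lost terms).


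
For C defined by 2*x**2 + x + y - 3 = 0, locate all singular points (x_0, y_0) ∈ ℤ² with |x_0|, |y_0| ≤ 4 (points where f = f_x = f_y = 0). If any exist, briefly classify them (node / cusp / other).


No singular points in the scanned grid; C is smooth there.

Compute partial derivatives:
  f_x = 4*x + 1.
  f_y = 1.
f_y = 1 is a nonzero constant, so f_y never vanishes: no point (x, y) can satisfy f = f_x = f_y = 0. In particular no (x, y) ∈ {−4, ..., 4}² is singular; the curve is smooth.


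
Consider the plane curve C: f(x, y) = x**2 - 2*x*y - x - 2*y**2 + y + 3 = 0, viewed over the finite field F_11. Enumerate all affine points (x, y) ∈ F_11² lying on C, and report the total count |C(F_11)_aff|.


Affine F_11-points: {(0, 7), (0, 10), (1, 1), (1, 4), (2, 1), (2, 3), (3, 5), (3, 9), (4, 6), (4, 7), (5, 3), (5, 9), (6, 0), (7, 2), (7, 8), (8, 4), (8, 5), (9, 2), (9, 6), (10, 8), (10, 10)}; count = 21.

For each of the 121 pairs (x, y) ∈ F_11², evaluate f(x, y) mod 11. Record the zeros.
  x = 0: [0↦3, 1↦2, 2↦8, 3↦10, 4↦8, 5↦2, 6↦3, 7↦0, 8↦4, 9↦4, 10↦0]  zeros at y ∈ {7, 10}
  x = 1: [0↦3, 1↦0, 2↦4, 3↦4, 4↦0, 5↦3, 6↦2, 7↦8, 8↦10, 9↦8, 10↦2]  zeros at y ∈ {1, 4}
  x = 2: [0↦5, 1↦0, 2↦2, 3↦0, 4↦5, 5↦6, 6↦3, 7↦7, 8↦7, 9↦3, 10↦6]  zeros at y ∈ {1, 3}
  x = 3: [0↦9, 1↦2, 2↦2, 3↦9, 4↦1, 5↦0, 6↦6, 7↦8, 8↦6, 9↦0, 10↦1]  zeros at y ∈ {5, 9}
  x = 4: [0↦4, 1↦6, 2↦4, 3↦9, 4↦10, 5↦7, 6↦0, 7↦0, 8↦7, 9↦10, 10↦9]  zeros at y ∈ {6, 7}
  x = 5: [0↦1, 1↦1, 2↦8, 3↦0, 4↦10, 5↦5, 6↦7, 7↦5, 8↦10, 9↦0, 10↦8]  zeros at y ∈ {3, 9}
  x = 6: [0↦0, 1↦9, 2↦3, 3↦4, 4↦1, 5↦5, 6↦5, 7↦1, 8↦4, 9↦3, 10↦9]  zeros at y ∈ {0}
  x = 7: [0↦1, 1↦8, 2↦0, 3↦10, 4↦5, 5↦7, 6↦5, 7↦10, 8↦0, 9↦8, 10↦1]  zeros at y ∈ {2, 8}
  x = 8: [0↦4, 1↦9, 2↦10, 3↦7, 4↦0, 5↦0, 6↦7, 7↦10, 8↦9, 9↦4, 10↦6]  zeros at y ∈ {4, 5}
  x = 9: [0↦9, 1↦1, 2↦0, 3↦6, 4↦8, 5↦6, 6↦0, 7↦1, 8↦9, 9↦2, 10↦2]  zeros at y ∈ {2, 6}
  x = 10: [0↦5, 1↦6, 2↦3, 3↦7, 4↦7, 5↦3, 6↦6, 7↦5, 8↦0, 9↦2, 10↦0]  zeros at y ∈ {8, 10}
Collecting zeros: affine points = {(0, 7), (0, 10), (1, 1), (1, 4), (2, 1), (2, 3), (3, 5), (3, 9), (4, 6), (4, 7), (5, 3), (5, 9), (6, 0), (7, 2), (7, 8), (8, 4), (8, 5), (9, 2), (9, 6), (10, 8), (10, 10)}.
Total count |C(F_11)_aff| = 21.


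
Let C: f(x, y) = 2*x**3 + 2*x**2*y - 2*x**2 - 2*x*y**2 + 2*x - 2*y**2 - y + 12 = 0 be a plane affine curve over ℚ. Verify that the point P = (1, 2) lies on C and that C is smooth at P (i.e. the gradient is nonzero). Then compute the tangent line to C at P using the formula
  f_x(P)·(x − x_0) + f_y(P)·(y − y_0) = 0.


Tangent line at P: 4*x - 15*y + 26 = 0.

Step 1: f(1, 2) = 0, so P lies on C.
Step 2: partial derivatives
  f_x(x, y) = 6*x**2 + 4*x*y - 4*x - 2*y**2 + 2, f_y(x, y) = 2*x**2 - 4*x*y - 4*y - 1.
  f_x(P) = 4, f_y(P) = -15 (gradient nonzero, so P is smooth).
Step 3: tangent line at P: 4·(x − 1) + -15·(y − 2) = 0.
Expanding: 4*x - 15*y + 26 = 0.


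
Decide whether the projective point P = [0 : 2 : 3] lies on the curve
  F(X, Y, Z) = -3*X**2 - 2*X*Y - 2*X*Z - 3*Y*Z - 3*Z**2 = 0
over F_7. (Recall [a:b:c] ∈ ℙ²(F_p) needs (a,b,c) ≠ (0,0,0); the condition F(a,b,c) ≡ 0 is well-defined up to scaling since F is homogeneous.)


F(0,2,3) ≡ 4 (mod 7); P is NOT on the curve.

Evaluate F(0, 2, 3) term-by-term (mod 7).
  -3*X**2 ↦ -3·0·1·1 = 0
  -2*X*Y ↦ -2·0·2·1 = 0
  -2*X*Z ↦ -2·0·1·3 = 0
  -3*Y*Z ↦ -3·1·2·3 = -18
  -3*Z**2 ↦ -3·1·1·9 = -27
Sum: F(0, 2, 3) = (0) + (0) + (0) + (-18) + (-27) = -45.
Reducing mod 7: -45 ≡ 4 (mod 7).
Since F(a, b, c) ≡ 4 ≠ 0 (mod 7), P does NOT lie on the curve.


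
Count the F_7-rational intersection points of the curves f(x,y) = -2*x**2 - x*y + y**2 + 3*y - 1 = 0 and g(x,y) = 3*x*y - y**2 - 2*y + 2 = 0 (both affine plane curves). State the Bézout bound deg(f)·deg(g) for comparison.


Common zeros: ∅; count = 0; Bézout bound = 4.

deg(f) = 2, deg(g) = 2, so Bézout bound = 4.
Scan x ∈ F_7. For each x, list the y ∈ F_7 with f(x, y) ≡ 0 and those with g(x, y) ≡ 0 (mod 7); the common zeros in that column are the intersection.
  x = 0: f ≡ 0 at y ∈ ∅; g ≡ 0 at y ∈ ∅; common: ∅.
  x = 1: f ≡ 0 at y ∈ {1, 4}; g ≡ 0 at y ∈ {2, 6}; common: ∅.
  x = 2: f ≡ 0 at y ∈ {1, 5}; g ≡ 0 at y ∈ ∅; common: ∅.
  x = 3: f ≡ 0 at y ∈ ∅; g ≡ 0 at y ∈ {3, 4}; common: ∅.
  x = 4: f ≡ 0 at y ∈ {4}; g ≡ 0 at y ∈ ∅; common: ∅.
  x = 5: f ≡ 0 at y ∈ ∅; g ≡ 0 at y ∈ {1, 5}; common: ∅.
  x = 6: f ≡ 0 at y ∈ {5}; g ≡ 0 at y ∈ ∅; common: ∅.
Collecting: common zeros = ∅, so the count is 0.
Comparison with the Bézout bound: 0 ≤ 4 = deg(f)·deg(g), as expected for curves with no common component (the affine F_7-count falls short of the bound because intersections may lie at infinity, over extension fields, or carry multiplicity).


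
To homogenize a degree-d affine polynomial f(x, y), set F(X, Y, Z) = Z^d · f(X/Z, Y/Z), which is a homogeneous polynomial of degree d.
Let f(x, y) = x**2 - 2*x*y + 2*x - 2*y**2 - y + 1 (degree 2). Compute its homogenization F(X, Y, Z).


F(X, Y, Z) = X**2 - 2*X*Y + 2*X*Z - 2*Y**2 - Y*Z + Z**2

deg(f) = 2.
Substitute x = X/Z, y = Y/Z into f, then multiply by Z^2.
  monomial 1·x^2·y^0 ↦ 1·X^2·Y^0·Z^0.
  monomial -2·x^1·y^1 ↦ -2·X^1·Y^1·Z^0.
  monomial 2·x^1·y^0 ↦ 2·X^1·Y^0·Z^1.
  monomial -2·x^0·y^2 ↦ -2·X^0·Y^2·Z^0.
  monomial -1·x^0·y^1 ↦ -1·X^0·Y^1·Z^1.
  monomial 1·x^0·y^0 ↦ 1·X^0·Y^0·Z^2.
Collecting: F(X, Y, Z) = X**2 - 2*X*Y + 2*X*Z - 2*Y**2 - Y*Z + Z**2.


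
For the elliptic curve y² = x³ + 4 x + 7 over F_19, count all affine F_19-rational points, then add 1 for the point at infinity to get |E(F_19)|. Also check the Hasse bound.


Affine points = {(0, 8), (0, 11), (2, 2), (2, 17), (4, 7), (4, 12), (5, 0), (6, 0), (7, 6), (7, 13), (8, 0), (12, 4), (12, 15), (16, 5), (16, 14)}; affine count = 15; |E(F_19)| = 16.

Discriminant check: Δ ∝ 4a³ + 27b² = 4·4³ + 27·7² = 4·64 + 27·49 ≡ 2 (mod 19). Nonzero ⇒ E is nonsingular.
For each x ∈ F_19, compute rhs = x³ + 4·x + 7 mod 19, then count y ∈ F_19 with y² ≡ rhs.
  x = 0: rhs = 7, matching y values: 8, 11 (2 points).
  x = 1: rhs = 12, matching y values: none (0 points).
  x = 2: rhs = 4, matching y values: 2, 17 (2 points).
  x = 3: rhs = 8, matching y values: none (0 points).
  x = 4: rhs = 11, matching y values: 7, 12 (2 points).
  x = 5: rhs = 0, matching y values: 0 (1 points).
  x = 6: rhs = 0, matching y values: 0 (1 points).
  x = 7: rhs = 17, matching y values: 6, 13 (2 points).
  x = 8: rhs = 0, matching y values: 0 (1 points).
  x = 9: rhs = 12, matching y values: none (0 points).
  x = 10: rhs = 2, matching y values: none (0 points).
  x = 11: rhs = 14, matching y values: none (0 points).
  x = 12: rhs = 16, matching y values: 4, 15 (2 points).
  x = 13: rhs = 14, matching y values: none (0 points).
  x = 14: rhs = 14, matching y values: none (0 points).
  x = 15: rhs = 3, matching y values: none (0 points).
  x = 16: rhs = 6, matching y values: 5, 14 (2 points).
  x = 17: rhs = 10, matching y values: none (0 points).
  x = 18: rhs = 2, matching y values: none (0 points).
Total affine count: 15.
Full point count |E(F_19)| = 15 + 1 = 16.
Hasse bound: |16 − (19+1)| = |-4| = 4 ≤ 2√19 ≈ 8.7178 ✓.


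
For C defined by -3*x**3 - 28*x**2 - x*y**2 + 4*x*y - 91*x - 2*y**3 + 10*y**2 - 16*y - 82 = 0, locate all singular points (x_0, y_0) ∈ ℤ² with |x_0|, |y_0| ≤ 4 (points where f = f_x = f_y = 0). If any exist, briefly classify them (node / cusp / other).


Singular points: {(-3, 2)}; classification: node.

Compute partial derivatives:
  f_x = -9*x**2 - 56*x - y**2 + 4*y - 91.
  f_y = -2*x*y + 4*x - 6*y**2 + 20*y - 16.
Scan x_0 ∈ {−4, ..., 4}. For each x_0, f_y(x_0, y) is a polynomial in y; find its integer roots y ∈ {−4, ..., 4}, then test f_x and f at those candidates.
  x = -4: f_y(-4, y) = -6*y**2 + 28*y - 32; vanishes at y ∈ {2}. (-4, 2): f_x = -7 ≠ 0.
  x = -3: f_y(-3, y) = -6*y**2 + 26*y - 28; vanishes at y ∈ {2}. (-3, 2): f_x = 0, f = 0 — SINGULAR.
  x = -2: f_y(-2, y) = -6*y**2 + 24*y - 24; vanishes at y ∈ {2}. (-2, 2): f_x = -11 ≠ 0.
  x = -1: f_y(-1, y) = -6*y**2 + 22*y - 20; vanishes at y ∈ {2}. (-1, 2): f_x = -40 ≠ 0.
  x = 0: f_y(0, y) = -6*y**2 + 20*y - 16; vanishes at y ∈ {2}. (0, 2): f_x = -87 ≠ 0.
  x = 1: f_y(1, y) = -6*y**2 + 18*y - 12; vanishes at y ∈ {1, 2}. (1, 1): f_x = -153 ≠ 0; (1, 2): f_x = -152 ≠ 0.
  x = 2: f_y(2, y) = -6*y**2 + 16*y - 8; vanishes at y ∈ {2}. (2, 2): f_x = -235 ≠ 0.
  x = 3: f_y(3, y) = -6*y**2 + 14*y - 4; vanishes at y ∈ {2}. (3, 2): f_x = -336 ≠ 0.
  x = 4: f_y(4, y) = -6*y**2 + 12*y; vanishes at y ∈ {0, 2}. (4, 0): f_x = -459 ≠ 0; (4, 2): f_x = -455 ≠ 0.
Only singular point on the grid: (-3, 2).
Classify: substitute x = -3 + u, y = 2 + v and expand: f = -3*u**3 - u**2 - u*v**2 - 2*v**3 + v**2.
No constant or linear terms (consistent with a singular point). Quadratic part: -u**2 + v**2. Cubic part: -3*u**3 - u*v**2 - 2*v**3.
The quadratic part v**2 - u**2 = (v − u)(v + u) splits into two distinct linear factors, so there are two distinct tangent lines y − 2 = ±(x − -3) — this is a node (ordinary double point).
Classification: node.


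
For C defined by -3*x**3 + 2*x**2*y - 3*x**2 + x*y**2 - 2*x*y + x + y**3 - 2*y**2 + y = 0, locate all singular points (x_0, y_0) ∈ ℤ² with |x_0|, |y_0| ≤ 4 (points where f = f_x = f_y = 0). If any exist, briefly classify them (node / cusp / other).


Singular points: {(0, 1)}; classification: node.

Compute partial derivatives:
  f_x = -9*x**2 + 4*x*y - 6*x + y**2 - 2*y + 1.
  f_y = 2*x**2 + 2*x*y - 2*x + 3*y**2 - 4*y + 1.
Scan x_0 ∈ {−4, ..., 4}. For each x_0, f_y(x_0, y) is a polynomial in y; find its integer roots y ∈ {−4, ..., 4}, then test f_x and f at those candidates.
  x = -4: f_y(-4, y) = 3*y**2 - 12*y + 41; no integer root y with |y| ≤ 4.
  x = -3: f_y(-3, y) = 3*y**2 - 10*y + 25; no integer root y with |y| ≤ 4.
  x = -2: f_y(-2, y) = 3*y**2 - 8*y + 13; no integer root y with |y| ≤ 4.
  x = -1: f_y(-1, y) = 3*y**2 - 6*y + 5; no integer root y with |y| ≤ 4.
  x = 0: f_y(0, y) = 3*y**2 - 4*y + 1; vanishes at y ∈ {1}. (0, 1): f_x = 0, f = 0 — SINGULAR.
  x = 1: f_y(1, y) = 3*y**2 - 2*y + 1; no integer root y with |y| ≤ 4.
  x = 2: f_y(2, y) = 3*y**2 + 5; no integer root y with |y| ≤ 4.
  x = 3: f_y(3, y) = 3*y**2 + 2*y + 13; no integer root y with |y| ≤ 4.
  x = 4: f_y(4, y) = 3*y**2 + 4*y + 25; no integer root y with |y| ≤ 4.
Only singular point on the grid: (0, 1).
Classify: substitute x = 0 + u, y = 1 + v and expand: f = -3*u**3 + 2*u**2*v - u**2 + u*v**2 + v**3 + v**2.
No constant or linear terms (consistent with a singular point). Quadratic part: -u**2 + v**2. Cubic part: -3*u**3 + 2*u**2*v + u*v**2 + v**3.
The quadratic part v**2 - u**2 = (v − u)(v + u) splits into two distinct linear factors, so there are two distinct tangent lines y − 1 = ±(x − 0) — this is a node (ordinary double point).
Classification: node.


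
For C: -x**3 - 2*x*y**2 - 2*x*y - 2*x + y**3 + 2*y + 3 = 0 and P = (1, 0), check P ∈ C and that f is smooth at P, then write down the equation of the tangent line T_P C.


Tangent line at P: 5 - 5*x = 0.

Step 1: f(1, 0) = 0, so P lies on C.
Step 2: partial derivatives
  f_x(x, y) = -3*x**2 - 2*y**2 - 2*y - 2, f_y(x, y) = -4*x*y - 2*x + 3*y**2 + 2.
  f_x(P) = -5, f_y(P) = 0 (gradient nonzero, so P is smooth).
Step 3: tangent line at P: -5·(x − 1) + 0·(y − 0) = 0.
Expanding: 5 - 5*x = 0.


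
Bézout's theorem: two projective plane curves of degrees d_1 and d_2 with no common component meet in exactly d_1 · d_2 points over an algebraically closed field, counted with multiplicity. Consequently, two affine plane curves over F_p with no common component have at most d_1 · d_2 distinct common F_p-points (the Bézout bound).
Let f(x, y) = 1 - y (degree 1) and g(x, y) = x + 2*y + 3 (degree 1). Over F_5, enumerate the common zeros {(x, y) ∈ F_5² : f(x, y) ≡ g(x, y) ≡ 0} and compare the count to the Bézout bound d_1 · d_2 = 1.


Common zeros: {(0, 1)}; count = 1; Bézout bound = 1.

deg(f) = 1, deg(g) = 1, so Bézout bound = 1.
Scan x ∈ F_5. For each x, list the y ∈ F_5 with f(x, y) ≡ 0 and those with g(x, y) ≡ 0 (mod 5); the common zeros in that column are the intersection.
  x = 0: f ≡ 0 at y ∈ {1}; g ≡ 0 at y ∈ {1}; common: {1}.
  x = 1: f ≡ 0 at y ∈ {1}; g ≡ 0 at y ∈ {3}; common: ∅.
  x = 2: f ≡ 0 at y ∈ {1}; g ≡ 0 at y ∈ {0}; common: ∅.
  x = 3: f ≡ 0 at y ∈ {1}; g ≡ 0 at y ∈ {2}; common: ∅.
  x = 4: f ≡ 0 at y ∈ {1}; g ≡ 0 at y ∈ {4}; common: ∅.
Collecting: common zeros = {(0, 1)}, so the count is 1.
Comparison with the Bézout bound: 1 ≤ 1 = deg(f)·deg(g), as expected for curves with no common component (the bound is attained).
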